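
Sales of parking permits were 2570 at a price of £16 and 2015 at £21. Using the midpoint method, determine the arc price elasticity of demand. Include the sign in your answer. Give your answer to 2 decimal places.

ΔQ = 2015 − 2570 = -555; ΔP = 21 − 16 = 5.
Midpoints: P̄ = 18.50, Q̄ = 2292.5.
ε = (ΔQ/ΔP)(P̄/Q̄) = (-555/5)(18.50/2292.5).

-0.90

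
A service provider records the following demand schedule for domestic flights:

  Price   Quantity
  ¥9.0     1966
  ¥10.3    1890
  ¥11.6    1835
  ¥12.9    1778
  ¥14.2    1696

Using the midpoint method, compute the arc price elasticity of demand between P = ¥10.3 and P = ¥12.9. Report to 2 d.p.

-0.27

At P = 10.3, Q = 1890; at P = 12.9, Q = 1778.
ΔQ = -112, ΔP = 2.6. Midpoints: P̄ = 11.60, Q̄ = 1834.0.
ε = (ΔQ/ΔP)(P̄/Q̄) = (-112/2.6)(11.60/1834.0).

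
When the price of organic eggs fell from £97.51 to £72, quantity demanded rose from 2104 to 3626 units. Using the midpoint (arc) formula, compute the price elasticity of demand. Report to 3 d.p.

-1.765

ΔQ = 3626 − 2104 = 1522; ΔP = 72 − 97.51 = -25.51.
Midpoints: P̄ = 84.75, Q̄ = 2865.0.
ε = (ΔQ/ΔP)(P̄/Q̄) = (1522/-25.51)(84.75/2865.0).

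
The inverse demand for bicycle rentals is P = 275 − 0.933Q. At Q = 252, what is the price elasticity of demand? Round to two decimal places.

-0.17

At Q = 252, P = 275 − 0.933(252) = 39.88.
dP/dQ = −0.933, so dQ/dP = 1/(−0.933) = -1.072.
ε = (dQ/dP)(P/Q) = (-1.072)(39.88/252).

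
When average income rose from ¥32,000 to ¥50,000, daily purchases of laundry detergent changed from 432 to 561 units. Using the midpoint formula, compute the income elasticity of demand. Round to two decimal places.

ΔQ = 129, ΔI = 18000. Midpoints: Ī = 41,000, Q̄ = 496.5.
ε_I = (ΔQ/ΔI)(Ī/Q̄) = (129/18000)(41000/496.5).
ε_I > 0, so the good is normal.

0.59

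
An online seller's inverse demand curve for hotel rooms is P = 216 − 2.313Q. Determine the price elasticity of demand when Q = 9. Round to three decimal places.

-9.376

At Q = 9, P = 216 − 2.313(9) = 195.18.
dP/dQ = −2.313, so dQ/dP = 1/(−2.313) = -0.432.
ε = (dQ/dP)(P/Q) = (-0.432)(195.18/9).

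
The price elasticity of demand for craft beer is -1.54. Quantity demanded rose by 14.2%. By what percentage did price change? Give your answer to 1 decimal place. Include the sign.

%ΔP ≈ %ΔQ / ε = (14.2%)/(-1.54) = -9.22%.

-9.2%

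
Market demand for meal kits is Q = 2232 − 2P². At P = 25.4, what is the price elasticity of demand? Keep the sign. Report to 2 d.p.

-2.74

At P = 25.4, Q = 941.680.
dQ/dP = −4P = -101.600.
ε = (dQ/dP)(P/Q) = (-101.600)(25.4/941.680).
|ε| > 1, so demand is elastic at this price.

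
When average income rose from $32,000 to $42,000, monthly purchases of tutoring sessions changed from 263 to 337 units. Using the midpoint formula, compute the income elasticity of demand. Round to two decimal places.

0.91

ΔQ = 74, ΔI = 10000. Midpoints: Ī = 37,000, Q̄ = 300.0.
ε_I = (ΔQ/ΔI)(Ī/Q̄) = (74/10000)(37000/300.0).
ε_I > 0, so the good is normal.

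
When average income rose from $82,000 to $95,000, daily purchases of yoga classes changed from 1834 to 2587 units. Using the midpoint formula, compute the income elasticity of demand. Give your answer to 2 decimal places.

ΔQ = 753, ΔI = 13000. Midpoints: Ī = 88,500, Q̄ = 2210.5.
ε_I = (ΔQ/ΔI)(Ī/Q̄) = (753/13000)(88500/2210.5).

2.32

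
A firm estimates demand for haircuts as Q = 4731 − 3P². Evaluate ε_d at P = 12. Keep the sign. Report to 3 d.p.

-0.201

At P = 12, Q = 4299.
dQ/dP = −6P = -72.
ε = (dQ/dP)(P/Q) = (-72)(12/4299).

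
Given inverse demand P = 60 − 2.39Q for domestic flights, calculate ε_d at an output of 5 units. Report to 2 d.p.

At Q = 5, P = 60 − 2.39(5) = 48.05.
dP/dQ = −2.39, so dQ/dP = 1/(−2.39) = -0.418.
ε = (dQ/dP)(P/Q) = (-0.418)(48.05/5).

-4.02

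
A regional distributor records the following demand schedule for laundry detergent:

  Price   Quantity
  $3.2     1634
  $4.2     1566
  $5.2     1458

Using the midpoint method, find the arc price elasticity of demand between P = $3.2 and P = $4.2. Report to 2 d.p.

At P = 3.2, Q = 1634; at P = 4.2, Q = 1566.
ΔQ = -68, ΔP = 1.0. Midpoints: P̄ = 3.70, Q̄ = 1600.0.
ε = (ΔQ/ΔP)(P̄/Q̄) = (-68/1.0)(3.70/1600.0).

-0.16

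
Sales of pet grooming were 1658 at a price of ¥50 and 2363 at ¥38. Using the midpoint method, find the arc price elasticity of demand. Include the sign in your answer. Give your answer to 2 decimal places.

ΔQ = 2363 − 1658 = 705; ΔP = 38 − 50 = -12.
Midpoints: P̄ = 44.00, Q̄ = 2010.5.
ε = (ΔQ/ΔP)(P̄/Q̄) = (705/-12)(44.00/2010.5).

-1.29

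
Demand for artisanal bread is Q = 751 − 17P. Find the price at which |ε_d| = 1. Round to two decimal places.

For linear demand Q = a − bP, ε = −bP/(a − bP). |ε| = 1 when bP = a − bP, i.e. P = a/(2b).
P = 751/(2·17) = 751/34 = 22.0882.

22.09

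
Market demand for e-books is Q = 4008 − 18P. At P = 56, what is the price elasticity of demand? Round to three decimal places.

At P = 56, Q = 3000.
dQ/dP = −18.
ε = (dQ/dP)(P/Q) = (-18)(56/3000).

-0.336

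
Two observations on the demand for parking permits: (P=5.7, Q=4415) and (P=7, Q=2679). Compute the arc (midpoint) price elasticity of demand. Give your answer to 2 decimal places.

-2.39

ΔQ = 2679 − 4415 = -1736; ΔP = 7 − 5.7 = 1.3.
Midpoints: P̄ = 6.35, Q̄ = 3547.0.
ε = (ΔQ/ΔP)(P̄/Q̄) = (-1736/1.3)(6.35/3547.0).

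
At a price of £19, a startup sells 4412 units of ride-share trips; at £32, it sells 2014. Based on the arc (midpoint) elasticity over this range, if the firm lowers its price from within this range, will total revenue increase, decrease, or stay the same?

Arc ε = (-2398/13)(25.50/3213.0) ≈ -1.464.
|ε| = 1.46 > 1, so demand is elastic. A price cut therefore raises total revenue.

increase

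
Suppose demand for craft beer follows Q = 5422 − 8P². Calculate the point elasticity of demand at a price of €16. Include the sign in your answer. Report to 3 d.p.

-1.214

At P = 16, Q = 3374.
dQ/dP = −16P = -256.
ε = (dQ/dP)(P/Q) = (-256)(16/3374).
|ε| > 1, so demand is elastic at this price.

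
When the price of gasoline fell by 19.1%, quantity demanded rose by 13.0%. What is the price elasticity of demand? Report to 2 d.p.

-0.68

ε = %ΔQ / %ΔP = (13.0)/(-19.1) = -0.681.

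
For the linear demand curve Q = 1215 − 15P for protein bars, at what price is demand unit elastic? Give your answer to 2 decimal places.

40.50

For linear demand Q = a − bP, ε = −bP/(a − bP). |ε| = 1 when bP = a − bP, i.e. P = a/(2b).
P = 1215/(2·15) = 1215/30 = 40.5000.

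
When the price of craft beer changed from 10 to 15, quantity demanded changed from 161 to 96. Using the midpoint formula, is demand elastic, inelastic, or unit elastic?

Arc ε ≈ -1.265.
|ε| = 1.26 > 1.

elastic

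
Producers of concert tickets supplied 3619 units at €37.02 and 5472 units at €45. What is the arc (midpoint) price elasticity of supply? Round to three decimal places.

ΔQ = 5472 − 3619 = 1853; ΔP = 45 − 37.02 = 7.98.
Midpoints: P̄ = 41.01, Q̄ = 4545.5.
ε_s = (ΔQ/ΔP)(P̄/Q̄) = (1853/7.98)(41.01/4545.5).

2.095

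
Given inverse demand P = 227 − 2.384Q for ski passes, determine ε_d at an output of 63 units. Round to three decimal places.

At Q = 63, P = 227 − 2.384(63) = 76.81.
dP/dQ = −2.384, so dQ/dP = 1/(−2.384) = -0.419.
ε = (dQ/dP)(P/Q) = (-0.419)(76.81/63).

-0.511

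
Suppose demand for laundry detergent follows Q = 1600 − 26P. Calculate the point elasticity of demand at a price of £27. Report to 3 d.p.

-0.782

At P = 27, Q = 898.
dQ/dP = −26.
ε = (dQ/dP)(P/Q) = (-26)(27/898).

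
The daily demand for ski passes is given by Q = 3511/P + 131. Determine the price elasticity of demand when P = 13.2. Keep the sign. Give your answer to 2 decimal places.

At P = 13.2, Q = 396.985.
dQ/dP = −3511/P² = -20.150.
ε = (dQ/dP)(P/Q) = (-20.150)(13.2/396.985).
|ε| < 1, so demand is inelastic at this price.

-0.67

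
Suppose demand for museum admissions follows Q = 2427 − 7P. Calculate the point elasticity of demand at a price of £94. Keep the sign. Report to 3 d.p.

At P = 94, Q = 1769.
dQ/dP = −7.
ε = (dQ/dP)(P/Q) = (-7)(94/1769).

-0.372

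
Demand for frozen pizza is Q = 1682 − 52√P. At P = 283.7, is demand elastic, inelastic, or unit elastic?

Q = 806.143, dQ/dP = -1.544.
ε = (dQ/dP)(P/Q) ≈ -0.543.
|ε| = 0.54 < 1.

inelastic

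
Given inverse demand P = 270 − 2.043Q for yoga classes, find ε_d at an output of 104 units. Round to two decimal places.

-0.27

At Q = 104, P = 270 − 2.043(104) = 57.53.
dP/dQ = −2.043, so dQ/dP = 1/(−2.043) = -0.489.
ε = (dQ/dP)(P/Q) = (-0.489)(57.53/104).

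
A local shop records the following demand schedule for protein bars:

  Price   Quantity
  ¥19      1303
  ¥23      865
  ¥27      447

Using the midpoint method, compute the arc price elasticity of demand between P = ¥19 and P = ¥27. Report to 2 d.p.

At P = 19, Q = 1303; at P = 27, Q = 447.
ΔQ = -856, ΔP = 8. Midpoints: P̄ = 23.00, Q̄ = 875.0.
ε = (ΔQ/ΔP)(P̄/Q̄) = (-856/8)(23.00/875.0).

-2.81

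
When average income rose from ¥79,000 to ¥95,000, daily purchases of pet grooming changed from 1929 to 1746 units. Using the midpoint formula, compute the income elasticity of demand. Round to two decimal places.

ΔQ = -183, ΔI = 16000. Midpoints: Ī = 87,000, Q̄ = 1837.5.
ε_I = (ΔQ/ΔI)(Ī/Q̄) = (-183/16000)(87000/1837.5).

-0.54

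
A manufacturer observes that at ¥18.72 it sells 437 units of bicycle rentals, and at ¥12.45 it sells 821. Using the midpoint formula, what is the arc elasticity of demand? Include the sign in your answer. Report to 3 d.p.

-1.517

ΔQ = 821 − 437 = 384; ΔP = 12.45 − 18.72 = -6.27.
Midpoints: P̄ = 15.58, Q̄ = 629.0.
ε = (ΔQ/ΔP)(P̄/Q̄) = (384/-6.27)(15.58/629.0).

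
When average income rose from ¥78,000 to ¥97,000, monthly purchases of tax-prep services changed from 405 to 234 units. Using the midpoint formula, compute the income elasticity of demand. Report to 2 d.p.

-2.46

ΔQ = -171, ΔI = 19000. Midpoints: Ī = 87,500, Q̄ = 319.5.
ε_I = (ΔQ/ΔI)(Ī/Q̄) = (-171/19000)(87500/319.5).
ε_I < 0, so the good is inferior.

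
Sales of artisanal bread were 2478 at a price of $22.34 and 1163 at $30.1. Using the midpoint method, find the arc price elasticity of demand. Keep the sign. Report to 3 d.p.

-2.441

ΔQ = 1163 − 2478 = -1315; ΔP = 30.1 − 22.34 = 7.76.
Midpoints: P̄ = 26.22, Q̄ = 1820.5.
ε = (ΔQ/ΔP)(P̄/Q̄) = (-1315/7.76)(26.22/1820.5).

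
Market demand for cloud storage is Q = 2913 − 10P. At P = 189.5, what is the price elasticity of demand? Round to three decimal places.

At P = 189.5, Q = 1018.
dQ/dP = −10.
ε = (dQ/dP)(P/Q) = (-10)(189.5/1018).

-1.861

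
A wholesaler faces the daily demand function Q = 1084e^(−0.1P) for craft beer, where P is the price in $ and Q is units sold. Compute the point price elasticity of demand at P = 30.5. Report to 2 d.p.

-3.05

At P = 30.5, Q = 51.337.
dQ/dP = −0.1·1084e^(−0.1P) = −0.1Q = -5.134.
ε = (dQ/dP)(P/Q) = (-5.134)(30.5/51.337).
|ε| > 1, so demand is elastic at this price.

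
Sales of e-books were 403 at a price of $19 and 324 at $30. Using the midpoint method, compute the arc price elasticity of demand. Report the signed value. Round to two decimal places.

ΔQ = 324 − 403 = -79; ΔP = 30 − 19 = 11.
Midpoints: P̄ = 24.50, Q̄ = 363.5.
ε = (ΔQ/ΔP)(P̄/Q̄) = (-79/11)(24.50/363.5).

-0.48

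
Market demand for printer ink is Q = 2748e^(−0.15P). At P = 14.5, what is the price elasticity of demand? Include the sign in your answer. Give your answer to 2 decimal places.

At P = 14.5, Q = 312.195.
dQ/dP = −0.15·2748e^(−0.15P) = −0.15Q = -46.829.
ε = (dQ/dP)(P/Q) = (-46.829)(14.5/312.195).

-2.18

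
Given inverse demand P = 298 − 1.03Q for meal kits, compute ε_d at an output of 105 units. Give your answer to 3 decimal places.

-1.755

At Q = 105, P = 298 − 1.03(105) = 189.85.
dP/dQ = −1.03, so dQ/dP = 1/(−1.03) = -0.971.
ε = (dQ/dP)(P/Q) = (-0.971)(189.85/105).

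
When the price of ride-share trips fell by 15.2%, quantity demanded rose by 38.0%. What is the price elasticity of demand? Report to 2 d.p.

ε = %ΔQ / %ΔP = (38.0)/(-15.2) = -2.500.

-2.50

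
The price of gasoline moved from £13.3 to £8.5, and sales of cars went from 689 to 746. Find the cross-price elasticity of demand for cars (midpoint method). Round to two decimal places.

ΔQ_x = 746 − 689 = 57; ΔP_y = 8.5 − 13.3 = -4.8.
Midpoints: P̄_y = 10.90, Q̄_x = 717.5.
ε_xy = (ΔQ_x/ΔP_y)(P̄_y/Q̄_x) = (57/-4.8)(10.90/717.5).

-0.18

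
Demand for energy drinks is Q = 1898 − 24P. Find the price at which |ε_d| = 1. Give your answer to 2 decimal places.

39.54

For linear demand Q = a − bP, ε = −bP/(a − bP). |ε| = 1 when bP = a − bP, i.e. P = a/(2b).
P = 1898/(2·24) = 1898/48 = 39.5417.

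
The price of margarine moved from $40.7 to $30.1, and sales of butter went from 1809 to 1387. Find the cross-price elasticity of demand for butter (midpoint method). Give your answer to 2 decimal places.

0.88

ΔQ_x = 1387 − 1809 = -422; ΔP_y = 30.1 − 40.7 = -10.6.
Midpoints: P̄_y = 35.40, Q̄_x = 1598.0.
ε_xy = (ΔQ_x/ΔP_y)(P̄_y/Q̄_x) = (-422/-10.6)(35.40/1598.0).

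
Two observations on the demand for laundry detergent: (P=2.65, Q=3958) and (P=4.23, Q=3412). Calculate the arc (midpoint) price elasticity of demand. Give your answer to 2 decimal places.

ΔQ = 3412 − 3958 = -546; ΔP = 4.23 − 2.65 = 1.58.
Midpoints: P̄ = 3.44, Q̄ = 3685.0.
ε = (ΔQ/ΔP)(P̄/Q̄) = (-546/1.58)(3.44/3685.0).

-0.32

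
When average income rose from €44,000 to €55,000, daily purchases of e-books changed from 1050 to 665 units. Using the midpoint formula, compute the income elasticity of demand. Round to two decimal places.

-2.02

ΔQ = -385, ΔI = 11000. Midpoints: Ī = 49,500, Q̄ = 857.5.
ε_I = (ΔQ/ΔI)(Ī/Q̄) = (-385/11000)(49500/857.5).
ε_I < 0, so the good is inferior.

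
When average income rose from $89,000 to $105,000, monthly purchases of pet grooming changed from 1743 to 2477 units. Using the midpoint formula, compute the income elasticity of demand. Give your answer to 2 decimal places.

ΔQ = 734, ΔI = 16000. Midpoints: Ī = 97,000, Q̄ = 2110.0.
ε_I = (ΔQ/ΔI)(Ī/Q̄) = (734/16000)(97000/2110.0).

2.11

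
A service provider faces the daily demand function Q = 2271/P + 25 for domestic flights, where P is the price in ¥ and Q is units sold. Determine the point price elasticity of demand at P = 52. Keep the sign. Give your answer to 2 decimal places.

At P = 52, Q = 68.673.
dQ/dP = −2271/P² = -0.840.
ε = (dQ/dP)(P/Q) = (-0.840)(52/68.673).

-0.64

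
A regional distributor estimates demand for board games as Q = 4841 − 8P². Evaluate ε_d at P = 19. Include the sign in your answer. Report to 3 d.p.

-2.958

At P = 19, Q = 1953.
dQ/dP = −16P = -304.
ε = (dQ/dP)(P/Q) = (-304)(19/1953).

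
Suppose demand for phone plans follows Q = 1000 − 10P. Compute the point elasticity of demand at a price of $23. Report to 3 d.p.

At P = 23, Q = 770.
dQ/dP = −10.
ε = (dQ/dP)(P/Q) = (-10)(23/770).
|ε| < 1, so demand is inelastic at this price.

-0.299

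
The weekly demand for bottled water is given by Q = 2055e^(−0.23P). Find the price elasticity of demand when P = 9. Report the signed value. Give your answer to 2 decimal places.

-2.07

At P = 9, Q = 259.312.
dQ/dP = −0.23·2055e^(−0.23P) = −0.23Q = -59.642.
ε = (dQ/dP)(P/Q) = (-59.642)(9/259.312).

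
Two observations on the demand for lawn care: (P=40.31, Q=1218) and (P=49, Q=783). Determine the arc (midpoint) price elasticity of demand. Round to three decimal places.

ΔQ = 783 − 1218 = -435; ΔP = 49 − 40.31 = 8.69.
Midpoints: P̄ = 44.66, Q̄ = 1000.5.
ε = (ΔQ/ΔP)(P̄/Q̄) = (-435/8.69)(44.66/1000.5).

-2.234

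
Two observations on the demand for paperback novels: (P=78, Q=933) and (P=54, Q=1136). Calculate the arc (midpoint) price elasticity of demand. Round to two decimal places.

-0.54

ΔQ = 1136 − 933 = 203; ΔP = 54 − 78 = -24.
Midpoints: P̄ = 66.00, Q̄ = 1034.5.
ε = (ΔQ/ΔP)(P̄/Q̄) = (203/-24)(66.00/1034.5).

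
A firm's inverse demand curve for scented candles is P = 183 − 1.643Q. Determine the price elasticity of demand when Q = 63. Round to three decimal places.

-0.768

At Q = 63, P = 183 − 1.643(63) = 79.49.
dP/dQ = −1.643, so dQ/dP = 1/(−1.643) = -0.609.
ε = (dQ/dP)(P/Q) = (-0.609)(79.49/63).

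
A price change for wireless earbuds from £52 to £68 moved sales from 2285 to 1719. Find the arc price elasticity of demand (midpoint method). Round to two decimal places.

ΔQ = 1719 − 2285 = -566; ΔP = 68 − 52 = 16.
Midpoints: P̄ = 60.00, Q̄ = 2002.0.
ε = (ΔQ/ΔP)(P̄/Q̄) = (-566/16)(60.00/2002.0).

-1.06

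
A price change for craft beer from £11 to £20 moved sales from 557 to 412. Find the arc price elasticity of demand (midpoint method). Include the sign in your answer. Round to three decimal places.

-0.515

ΔQ = 412 − 557 = -145; ΔP = 20 − 11 = 9.
Midpoints: P̄ = 15.50, Q̄ = 484.5.
ε = (ΔQ/ΔP)(P̄/Q̄) = (-145/9)(15.50/484.5).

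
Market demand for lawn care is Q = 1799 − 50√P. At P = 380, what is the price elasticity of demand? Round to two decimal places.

At P = 380, Q = 824.321.
dQ/dP = −50/(2√P) = -1.282.
ε = (dQ/dP)(P/Q) = (-1.282)(380/824.321).

-0.59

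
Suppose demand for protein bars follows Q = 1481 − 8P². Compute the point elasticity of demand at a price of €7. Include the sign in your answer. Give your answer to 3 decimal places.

At P = 7, Q = 1089.
dQ/dP = −16P = -112.
ε = (dQ/dP)(P/Q) = (-112)(7/1089).

-0.720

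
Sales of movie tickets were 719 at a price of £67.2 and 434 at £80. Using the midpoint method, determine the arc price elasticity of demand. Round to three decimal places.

-2.843

ΔQ = 434 − 719 = -285; ΔP = 80 − 67.2 = 12.8.
Midpoints: P̄ = 73.60, Q̄ = 576.5.
ε = (ΔQ/ΔP)(P̄/Q̄) = (-285/12.8)(73.60/576.5).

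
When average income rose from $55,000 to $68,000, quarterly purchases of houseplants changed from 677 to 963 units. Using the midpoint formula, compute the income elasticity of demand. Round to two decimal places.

1.65

ΔQ = 286, ΔI = 13000. Midpoints: Ī = 61,500, Q̄ = 820.0.
ε_I = (ΔQ/ΔI)(Ī/Q̄) = (286/13000)(61500/820.0).
ε_I > 0, so the good is normal.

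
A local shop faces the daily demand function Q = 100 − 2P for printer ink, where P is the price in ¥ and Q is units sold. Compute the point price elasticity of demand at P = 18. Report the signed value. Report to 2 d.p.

At P = 18, Q = 64.
dQ/dP = −2.
ε = (dQ/dP)(P/Q) = (-2)(18/64).

-0.56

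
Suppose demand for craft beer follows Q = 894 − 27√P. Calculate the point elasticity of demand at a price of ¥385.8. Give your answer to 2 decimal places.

At P = 385.8, Q = 363.672.
dQ/dP = −27/(2√P) = -0.687.
ε = (dQ/dP)(P/Q) = (-0.687)(385.8/363.672).
|ε| < 1, so demand is inelastic at this price.

-0.73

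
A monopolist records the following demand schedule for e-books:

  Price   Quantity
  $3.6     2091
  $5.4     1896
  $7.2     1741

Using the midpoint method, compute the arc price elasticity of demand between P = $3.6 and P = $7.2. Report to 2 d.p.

At P = 3.6, Q = 2091; at P = 7.2, Q = 1741.
ΔQ = -350, ΔP = 3.6. Midpoints: P̄ = 5.40, Q̄ = 1916.0.
ε = (ΔQ/ΔP)(P̄/Q̄) = (-350/3.6)(5.40/1916.0).

-0.27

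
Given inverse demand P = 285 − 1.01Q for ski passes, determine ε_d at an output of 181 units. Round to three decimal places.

At Q = 181, P = 285 − 1.01(181) = 102.19.
dP/dQ = −1.01, so dQ/dP = 1/(−1.01) = -0.990.
ε = (dQ/dP)(P/Q) = (-0.990)(102.19/181).

-0.559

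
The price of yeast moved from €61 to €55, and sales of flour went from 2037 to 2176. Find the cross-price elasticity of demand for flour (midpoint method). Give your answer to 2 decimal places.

ΔQ_x = 2176 − 2037 = 139; ΔP_y = 55 − 61 = -6.
Midpoints: P̄_y = 58.00, Q̄_x = 2106.5.
ε_xy = (ΔQ_x/ΔP_y)(P̄_y/Q̄_x) = (139/-6)(58.00/2106.5).

-0.64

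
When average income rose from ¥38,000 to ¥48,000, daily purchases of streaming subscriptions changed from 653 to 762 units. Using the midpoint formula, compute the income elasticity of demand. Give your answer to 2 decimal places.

0.66

ΔQ = 109, ΔI = 10000. Midpoints: Ī = 43,000, Q̄ = 707.5.
ε_I = (ΔQ/ΔI)(Ī/Q̄) = (109/10000)(43000/707.5).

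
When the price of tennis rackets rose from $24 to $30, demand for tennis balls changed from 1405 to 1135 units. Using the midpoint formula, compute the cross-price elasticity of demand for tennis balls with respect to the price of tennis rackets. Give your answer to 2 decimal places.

-0.96

ΔQ_x = 1135 − 1405 = -270; ΔP_y = 30 − 24 = 6.
Midpoints: P̄_y = 27.00, Q̄_x = 1270.0.
ε_xy = (ΔQ_x/ΔP_y)(P̄_y/Q̄_x) = (-270/6)(27.00/1270.0).
ε_xy < 0, so the goods are complements.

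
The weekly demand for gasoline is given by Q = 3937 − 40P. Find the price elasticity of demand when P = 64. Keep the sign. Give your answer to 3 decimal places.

At P = 64, Q = 1377.
dQ/dP = −40.
ε = (dQ/dP)(P/Q) = (-40)(64/1377).

-1.859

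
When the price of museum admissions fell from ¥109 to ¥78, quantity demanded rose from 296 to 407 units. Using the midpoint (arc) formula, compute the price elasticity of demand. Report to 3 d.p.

-0.952

ΔQ = 407 − 296 = 111; ΔP = 78 − 109 = -31.
Midpoints: P̄ = 93.50, Q̄ = 351.5.
ε = (ΔQ/ΔP)(P̄/Q̄) = (111/-31)(93.50/351.5).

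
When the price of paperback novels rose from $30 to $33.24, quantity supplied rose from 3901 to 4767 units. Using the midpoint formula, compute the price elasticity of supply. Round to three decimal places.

1.950

ΔQ = 4767 − 3901 = 866; ΔP = 33.24 − 30 = 3.24.
Midpoints: P̄ = 31.62, Q̄ = 4334.0.
ε_s = (ΔQ/ΔP)(P̄/Q̄) = (866/3.24)(31.62/4334.0).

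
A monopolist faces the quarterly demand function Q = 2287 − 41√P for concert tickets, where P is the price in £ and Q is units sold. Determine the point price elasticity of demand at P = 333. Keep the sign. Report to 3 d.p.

At P = 333, Q = 1538.820.
dQ/dP = −41/(2√P) = -1.123.
ε = (dQ/dP)(P/Q) = (-1.123)(333/1538.820).
|ε| < 1, so demand is inelastic at this price.

-0.243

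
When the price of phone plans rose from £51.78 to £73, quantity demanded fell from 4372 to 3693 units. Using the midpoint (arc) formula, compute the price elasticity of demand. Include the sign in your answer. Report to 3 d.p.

-0.495

ΔQ = 3693 − 4372 = -679; ΔP = 73 − 51.78 = 21.22.
Midpoints: P̄ = 62.39, Q̄ = 4032.5.
ε = (ΔQ/ΔP)(P̄/Q̄) = (-679/21.22)(62.39/4032.5).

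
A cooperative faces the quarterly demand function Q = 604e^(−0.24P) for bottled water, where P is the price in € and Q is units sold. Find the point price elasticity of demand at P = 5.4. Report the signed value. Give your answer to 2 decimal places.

At P = 5.4, Q = 165.269.
dQ/dP = −0.24·604e^(−0.24P) = −0.24Q = -39.665.
ε = (dQ/dP)(P/Q) = (-39.665)(5.4/165.269).
|ε| > 1, so demand is elastic at this price.

-1.30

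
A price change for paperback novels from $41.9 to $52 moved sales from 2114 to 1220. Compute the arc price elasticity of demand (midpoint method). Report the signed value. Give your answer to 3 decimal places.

ΔQ = 1220 − 2114 = -894; ΔP = 52 − 41.9 = 10.1.
Midpoints: P̄ = 46.95, Q̄ = 1667.0.
ε = (ΔQ/ΔP)(P̄/Q̄) = (-894/10.1)(46.95/1667.0).

-2.493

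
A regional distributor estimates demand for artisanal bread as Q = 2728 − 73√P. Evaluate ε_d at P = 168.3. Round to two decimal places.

-0.27

At P = 168.3, Q = 1780.967.
dQ/dP = −73/(2√P) = -2.814.
ε = (dQ/dP)(P/Q) = (-2.814)(168.3/1780.967).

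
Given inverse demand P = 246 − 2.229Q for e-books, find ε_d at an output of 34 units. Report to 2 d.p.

At Q = 34, P = 246 − 2.229(34) = 170.21.
dP/dQ = −2.229, so dQ/dP = 1/(−2.229) = -0.449.
ε = (dQ/dP)(P/Q) = (-0.449)(170.21/34).

-2.25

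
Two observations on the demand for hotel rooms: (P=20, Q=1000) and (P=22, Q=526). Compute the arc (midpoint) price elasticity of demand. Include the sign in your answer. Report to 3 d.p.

-6.523

ΔQ = 526 − 1000 = -474; ΔP = 22 − 20 = 2.
Midpoints: P̄ = 21.00, Q̄ = 763.0.
ε = (ΔQ/ΔP)(P̄/Q̄) = (-474/2)(21.00/763.0).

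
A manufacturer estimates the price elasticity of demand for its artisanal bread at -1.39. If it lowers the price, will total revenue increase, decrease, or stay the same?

increase

|ε| = 1.39 > 1, so demand is elastic. A price cut therefore raises total revenue.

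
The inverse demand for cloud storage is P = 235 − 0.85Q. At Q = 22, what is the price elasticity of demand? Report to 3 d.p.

At Q = 22, P = 235 − 0.85(22) = 216.30.
dP/dQ = −0.85, so dQ/dP = 1/(−0.85) = -1.176.
ε = (dQ/dP)(P/Q) = (-1.176)(216.30/22).

-11.567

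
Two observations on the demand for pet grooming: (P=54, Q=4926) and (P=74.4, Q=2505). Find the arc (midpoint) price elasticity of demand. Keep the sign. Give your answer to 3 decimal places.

-2.051

ΔQ = 2505 − 4926 = -2421; ΔP = 74.4 − 54 = 20.4.
Midpoints: P̄ = 64.20, Q̄ = 3715.5.
ε = (ΔQ/ΔP)(P̄/Q̄) = (-2421/20.4)(64.20/3715.5).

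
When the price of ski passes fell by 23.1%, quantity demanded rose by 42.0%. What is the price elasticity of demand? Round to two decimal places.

-1.82

ε = %ΔQ / %ΔP = (42.0)/(-23.1) = -1.818.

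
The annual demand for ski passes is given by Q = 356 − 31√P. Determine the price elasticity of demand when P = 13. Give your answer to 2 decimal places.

-0.23

At P = 13, Q = 244.228.
dQ/dP = −31/(2√P) = -4.299.
ε = (dQ/dP)(P/Q) = (-4.299)(13/244.228).
|ε| < 1, so demand is inelastic at this price.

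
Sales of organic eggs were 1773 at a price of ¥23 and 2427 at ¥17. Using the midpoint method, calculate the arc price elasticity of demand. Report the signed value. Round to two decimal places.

-1.04

ΔQ = 2427 − 1773 = 654; ΔP = 17 − 23 = -6.
Midpoints: P̄ = 20.00, Q̄ = 2100.0.
ε = (ΔQ/ΔP)(P̄/Q̄) = (654/-6)(20.00/2100.0).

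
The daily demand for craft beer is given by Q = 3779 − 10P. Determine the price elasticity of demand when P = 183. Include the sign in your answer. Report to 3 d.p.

-0.939

At P = 183, Q = 1949.
dQ/dP = −10.
ε = (dQ/dP)(P/Q) = (-10)(183/1949).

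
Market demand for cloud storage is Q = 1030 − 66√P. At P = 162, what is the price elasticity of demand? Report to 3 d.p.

-2.211

At P = 162, Q = 189.957.
dQ/dP = −66/(2√P) = -2.593.
ε = (dQ/dP)(P/Q) = (-2.593)(162/189.957).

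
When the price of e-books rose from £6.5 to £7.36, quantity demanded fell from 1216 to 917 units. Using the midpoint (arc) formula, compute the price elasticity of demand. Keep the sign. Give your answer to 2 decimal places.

ΔQ = 917 − 1216 = -299; ΔP = 7.36 − 6.5 = 0.86.
Midpoints: P̄ = 6.93, Q̄ = 1066.5.
ε = (ΔQ/ΔP)(P̄/Q̄) = (-299/0.86)(6.93/1066.5).

-2.26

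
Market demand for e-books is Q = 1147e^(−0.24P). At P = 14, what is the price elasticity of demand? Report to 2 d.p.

-3.36

At P = 14, Q = 39.841.
dQ/dP = −0.24·1147e^(−0.24P) = −0.24Q = -9.562.
ε = (dQ/dP)(P/Q) = (-9.562)(14/39.841).
|ε| > 1, so demand is elastic at this price.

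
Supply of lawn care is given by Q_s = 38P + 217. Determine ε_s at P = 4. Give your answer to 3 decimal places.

0.412

At P = 4, Q_s = 369.
dQ_s/dP = 38.
ε_s = (dQ_s/dP)(P/Q_s) = (38)(4/369).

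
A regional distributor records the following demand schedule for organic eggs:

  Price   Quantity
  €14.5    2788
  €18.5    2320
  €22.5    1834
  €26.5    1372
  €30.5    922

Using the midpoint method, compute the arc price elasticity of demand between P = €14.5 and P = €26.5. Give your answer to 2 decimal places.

At P = 14.5, Q = 2788; at P = 26.5, Q = 1372.
ΔQ = -1416, ΔP = 12.0. Midpoints: P̄ = 20.50, Q̄ = 2080.0.
ε = (ΔQ/ΔP)(P̄/Q̄) = (-1416/12.0)(20.50/2080.0).

-1.16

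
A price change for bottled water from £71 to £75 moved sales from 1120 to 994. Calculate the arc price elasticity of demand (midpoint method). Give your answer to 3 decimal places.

-2.175

ΔQ = 994 − 1120 = -126; ΔP = 75 − 71 = 4.
Midpoints: P̄ = 73.00, Q̄ = 1057.0.
ε = (ΔQ/ΔP)(P̄/Q̄) = (-126/4)(73.00/1057.0).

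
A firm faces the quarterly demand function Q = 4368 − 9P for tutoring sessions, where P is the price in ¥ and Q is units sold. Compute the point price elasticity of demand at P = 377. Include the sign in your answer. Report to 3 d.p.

At P = 377, Q = 975.
dQ/dP = −9.
ε = (dQ/dP)(P/Q) = (-9)(377/975).

-3.480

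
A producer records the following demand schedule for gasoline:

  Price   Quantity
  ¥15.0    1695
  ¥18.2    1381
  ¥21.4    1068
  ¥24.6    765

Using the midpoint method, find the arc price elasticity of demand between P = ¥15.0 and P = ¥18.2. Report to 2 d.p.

At P = 15.0, Q = 1695; at P = 18.2, Q = 1381.
ΔQ = -314, ΔP = 3.2. Midpoints: P̄ = 16.60, Q̄ = 1538.0.
ε = (ΔQ/ΔP)(P̄/Q̄) = (-314/3.2)(16.60/1538.0).

-1.06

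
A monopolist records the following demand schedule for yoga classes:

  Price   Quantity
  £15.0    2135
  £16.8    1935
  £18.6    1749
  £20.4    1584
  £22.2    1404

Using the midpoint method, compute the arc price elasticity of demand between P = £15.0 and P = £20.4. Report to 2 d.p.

At P = 15.0, Q = 2135; at P = 20.4, Q = 1584.
ΔQ = -551, ΔP = 5.4. Midpoints: P̄ = 17.70, Q̄ = 1859.5.
ε = (ΔQ/ΔP)(P̄/Q̄) = (-551/5.4)(17.70/1859.5).

-0.97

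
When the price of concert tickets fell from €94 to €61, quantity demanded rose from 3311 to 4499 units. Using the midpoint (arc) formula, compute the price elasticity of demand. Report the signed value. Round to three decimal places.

-0.714

ΔQ = 4499 − 3311 = 1188; ΔP = 61 − 94 = -33.
Midpoints: P̄ = 77.50, Q̄ = 3905.0.
ε = (ΔQ/ΔP)(P̄/Q̄) = (1188/-33)(77.50/3905.0).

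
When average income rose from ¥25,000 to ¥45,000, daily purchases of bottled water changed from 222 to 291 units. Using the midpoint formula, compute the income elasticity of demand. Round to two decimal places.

ΔQ = 69, ΔI = 20000. Midpoints: Ī = 35,000, Q̄ = 256.5.
ε_I = (ΔQ/ΔI)(Ī/Q̄) = (69/20000)(35000/256.5).

0.47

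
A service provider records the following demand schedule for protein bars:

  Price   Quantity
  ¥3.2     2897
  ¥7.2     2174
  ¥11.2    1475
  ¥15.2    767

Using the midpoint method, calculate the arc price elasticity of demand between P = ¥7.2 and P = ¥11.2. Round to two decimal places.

At P = 7.2, Q = 2174; at P = 11.2, Q = 1475.
ΔQ = -699, ΔP = 4.0. Midpoints: P̄ = 9.20, Q̄ = 1824.5.
ε = (ΔQ/ΔP)(P̄/Q̄) = (-699/4.0)(9.20/1824.5).

-0.88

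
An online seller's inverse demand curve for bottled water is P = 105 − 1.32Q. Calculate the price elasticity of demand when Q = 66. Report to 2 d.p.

-0.21

At Q = 66, P = 105 − 1.32(66) = 17.88.
dP/dQ = −1.32, so dQ/dP = 1/(−1.32) = -0.758.
ε = (dQ/dP)(P/Q) = (-0.758)(17.88/66).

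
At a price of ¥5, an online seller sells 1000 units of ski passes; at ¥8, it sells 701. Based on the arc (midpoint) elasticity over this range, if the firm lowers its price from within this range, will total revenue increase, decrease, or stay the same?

Arc ε = (-299/3)(6.50/850.5) ≈ -0.762.
|ε| = 0.76 < 1, so demand is inelastic. A price cut therefore reduces total revenue.

decrease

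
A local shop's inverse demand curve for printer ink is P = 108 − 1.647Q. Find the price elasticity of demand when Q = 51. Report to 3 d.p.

At Q = 51, P = 108 − 1.647(51) = 24.00.
dP/dQ = −1.647, so dQ/dP = 1/(−1.647) = -0.607.
ε = (dQ/dP)(P/Q) = (-0.607)(24.00/51).

-0.286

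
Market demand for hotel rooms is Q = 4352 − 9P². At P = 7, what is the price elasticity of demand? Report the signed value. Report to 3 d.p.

At P = 7, Q = 3911.
dQ/dP = −18P = -126.
ε = (dQ/dP)(P/Q) = (-126)(7/3911).
|ε| < 1, so demand is inelastic at this price.

-0.226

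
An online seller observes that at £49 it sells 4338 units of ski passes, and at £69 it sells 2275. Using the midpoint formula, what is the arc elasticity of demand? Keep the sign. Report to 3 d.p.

-1.841

ΔQ = 2275 − 4338 = -2063; ΔP = 69 − 49 = 20.
Midpoints: P̄ = 59.00, Q̄ = 3306.5.
ε = (ΔQ/ΔP)(P̄/Q̄) = (-2063/20)(59.00/3306.5).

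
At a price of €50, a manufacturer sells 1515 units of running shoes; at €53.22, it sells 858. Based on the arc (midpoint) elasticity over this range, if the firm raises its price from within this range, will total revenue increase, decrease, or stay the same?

decrease

Arc ε = (-657/3.22)(51.61/1186.5) ≈ -8.875.
|ε| = 8.88 > 1, so demand is elastic. A price rise therefore reduces total revenue.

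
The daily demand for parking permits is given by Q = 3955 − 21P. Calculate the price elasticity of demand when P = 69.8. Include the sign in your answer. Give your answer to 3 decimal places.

-0.589

At P = 69.8, Q = 2489.200.
dQ/dP = −21.
ε = (dQ/dP)(P/Q) = (-21)(69.8/2489.200).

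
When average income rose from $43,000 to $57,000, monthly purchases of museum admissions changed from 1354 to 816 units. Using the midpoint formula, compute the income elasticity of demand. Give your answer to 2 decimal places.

ΔQ = -538, ΔI = 14000. Midpoints: Ī = 50,000, Q̄ = 1085.0.
ε_I = (ΔQ/ΔI)(Ī/Q̄) = (-538/14000)(50000/1085.0).

-1.77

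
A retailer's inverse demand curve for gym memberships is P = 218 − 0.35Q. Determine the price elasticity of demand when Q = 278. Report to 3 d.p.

At Q = 278, P = 218 − 0.35(278) = 120.70.
dP/dQ = −0.35, so dQ/dP = 1/(−0.35) = -2.857.
ε = (dQ/dP)(P/Q) = (-2.857)(120.70/278).

-1.240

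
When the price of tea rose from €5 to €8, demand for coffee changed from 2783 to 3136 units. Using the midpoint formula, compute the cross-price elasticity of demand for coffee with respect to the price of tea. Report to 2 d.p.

ΔQ_x = 3136 − 2783 = 353; ΔP_y = 8 − 5 = 3.
Midpoints: P̄_y = 6.50, Q̄_x = 2959.5.
ε_xy = (ΔQ_x/ΔP_y)(P̄_y/Q̄_x) = (353/3)(6.50/2959.5).

0.26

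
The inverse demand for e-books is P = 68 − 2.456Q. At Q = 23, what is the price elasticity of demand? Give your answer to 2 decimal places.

-0.20

At Q = 23, P = 68 − 2.456(23) = 11.51.
dP/dQ = −2.456, so dQ/dP = 1/(−2.456) = -0.407.
ε = (dQ/dP)(P/Q) = (-0.407)(11.51/23).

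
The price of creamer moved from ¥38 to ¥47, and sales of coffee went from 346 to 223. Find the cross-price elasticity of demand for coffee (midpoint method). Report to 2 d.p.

ΔQ_x = 223 − 346 = -123; ΔP_y = 47 − 38 = 9.
Midpoints: P̄_y = 42.50, Q̄_x = 284.5.
ε_xy = (ΔQ_x/ΔP_y)(P̄_y/Q̄_x) = (-123/9)(42.50/284.5).

-2.04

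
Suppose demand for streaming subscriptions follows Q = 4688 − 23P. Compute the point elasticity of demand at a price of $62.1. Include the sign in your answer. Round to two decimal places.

At P = 62.1, Q = 3259.700.
dQ/dP = −23.
ε = (dQ/dP)(P/Q) = (-23)(62.1/3259.700).

-0.44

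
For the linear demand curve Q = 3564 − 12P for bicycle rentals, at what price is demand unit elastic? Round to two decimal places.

For linear demand Q = a − bP, ε = −bP/(a − bP). |ε| = 1 when bP = a − bP, i.e. P = a/(2b).
P = 3564/(2·12) = 3564/24 = 148.5000.

148.50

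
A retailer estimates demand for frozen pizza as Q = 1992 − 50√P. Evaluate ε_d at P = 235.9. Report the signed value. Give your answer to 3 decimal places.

At P = 235.9, Q = 1224.048.
dQ/dP = −50/(2√P) = -1.628.
ε = (dQ/dP)(P/Q) = (-1.628)(235.9/1224.048).

-0.314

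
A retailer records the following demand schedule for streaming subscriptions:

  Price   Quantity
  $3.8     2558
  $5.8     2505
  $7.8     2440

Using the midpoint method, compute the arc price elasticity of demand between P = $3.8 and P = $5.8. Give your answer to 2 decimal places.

-0.05

At P = 3.8, Q = 2558; at P = 5.8, Q = 2505.
ΔQ = -53, ΔP = 2.0. Midpoints: P̄ = 4.80, Q̄ = 2531.5.
ε = (ΔQ/ΔP)(P̄/Q̄) = (-53/2.0)(4.80/2531.5).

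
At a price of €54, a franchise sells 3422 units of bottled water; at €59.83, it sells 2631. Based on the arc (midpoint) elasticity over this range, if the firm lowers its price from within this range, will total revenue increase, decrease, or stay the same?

increase

Arc ε = (-791/5.83)(56.91/3026.5) ≈ -2.551.
|ε| = 2.55 > 1, so demand is elastic. A price cut therefore raises total revenue.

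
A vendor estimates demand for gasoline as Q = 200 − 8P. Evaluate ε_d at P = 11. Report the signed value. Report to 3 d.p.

-0.786

At P = 11, Q = 112.
dQ/dP = −8.
ε = (dQ/dP)(P/Q) = (-8)(11/112).
|ε| < 1, so demand is inelastic at this price.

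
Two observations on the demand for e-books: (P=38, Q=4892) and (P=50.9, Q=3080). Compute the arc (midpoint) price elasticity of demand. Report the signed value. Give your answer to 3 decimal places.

ΔQ = 3080 − 4892 = -1812; ΔP = 50.9 − 38 = 12.9.
Midpoints: P̄ = 44.45, Q̄ = 3986.0.
ε = (ΔQ/ΔP)(P̄/Q̄) = (-1812/12.9)(44.45/3986.0).

-1.566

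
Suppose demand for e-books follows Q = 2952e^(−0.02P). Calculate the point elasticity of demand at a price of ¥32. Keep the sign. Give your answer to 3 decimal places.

-0.640

At P = 32, Q = 1556.567.
dQ/dP = −0.02·2952e^(−0.02P) = −0.02Q = -31.131.
ε = (dQ/dP)(P/Q) = (-31.131)(32/1556.567).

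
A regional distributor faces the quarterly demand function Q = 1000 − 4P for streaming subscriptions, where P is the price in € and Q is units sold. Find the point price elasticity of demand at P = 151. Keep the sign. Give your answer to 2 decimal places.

-1.53

At P = 151, Q = 396.
dQ/dP = −4.
ε = (dQ/dP)(P/Q) = (-4)(151/396).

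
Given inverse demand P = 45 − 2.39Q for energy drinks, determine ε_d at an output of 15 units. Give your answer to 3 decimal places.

-0.255

At Q = 15, P = 45 − 2.39(15) = 9.15.
dP/dQ = −2.39, so dQ/dP = 1/(−2.39) = -0.418.
ε = (dQ/dP)(P/Q) = (-0.418)(9.15/15).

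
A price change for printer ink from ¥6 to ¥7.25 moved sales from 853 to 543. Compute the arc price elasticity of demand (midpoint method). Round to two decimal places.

ΔQ = 543 − 853 = -310; ΔP = 7.25 − 6 = 1.25.
Midpoints: P̄ = 6.62, Q̄ = 698.0.
ε = (ΔQ/ΔP)(P̄/Q̄) = (-310/1.25)(6.62/698.0).

-2.35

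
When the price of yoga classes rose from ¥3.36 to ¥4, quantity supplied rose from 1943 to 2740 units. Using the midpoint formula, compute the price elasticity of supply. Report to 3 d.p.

ΔQ = 2740 − 1943 = 797; ΔP = 4 − 3.36 = 0.64.
Midpoints: P̄ = 3.68, Q̄ = 2341.5.
ε_s = (ΔQ/ΔP)(P̄/Q̄) = (797/0.64)(3.68/2341.5).

1.957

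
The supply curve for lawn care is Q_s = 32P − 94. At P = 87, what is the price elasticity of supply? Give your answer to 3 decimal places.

1.035

At P = 87, Q_s = 2690.
dQ_s/dP = 32.
ε_s = (dQ_s/dP)(P/Q_s) = (32)(87/2690).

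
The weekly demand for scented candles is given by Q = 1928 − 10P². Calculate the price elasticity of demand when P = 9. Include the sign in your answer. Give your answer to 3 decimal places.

-1.449

At P = 9, Q = 1118.
dQ/dP = −20P = -180.
ε = (dQ/dP)(P/Q) = (-180)(9/1118).
|ε| > 1, so demand is elastic at this price.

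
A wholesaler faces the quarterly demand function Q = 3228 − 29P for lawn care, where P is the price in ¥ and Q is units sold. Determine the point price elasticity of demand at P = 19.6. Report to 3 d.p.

At P = 19.6, Q = 2659.600.
dQ/dP = −29.
ε = (dQ/dP)(P/Q) = (-29)(19.6/2659.600).
|ε| < 1, so demand is inelastic at this price.

-0.214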